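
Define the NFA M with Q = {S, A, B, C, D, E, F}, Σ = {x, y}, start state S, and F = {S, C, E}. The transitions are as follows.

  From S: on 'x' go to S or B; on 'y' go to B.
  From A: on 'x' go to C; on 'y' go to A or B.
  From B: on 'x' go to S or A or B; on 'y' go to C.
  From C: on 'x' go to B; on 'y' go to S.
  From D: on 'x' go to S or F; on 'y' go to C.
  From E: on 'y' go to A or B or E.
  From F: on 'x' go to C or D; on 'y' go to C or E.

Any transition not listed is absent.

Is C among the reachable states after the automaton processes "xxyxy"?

Yes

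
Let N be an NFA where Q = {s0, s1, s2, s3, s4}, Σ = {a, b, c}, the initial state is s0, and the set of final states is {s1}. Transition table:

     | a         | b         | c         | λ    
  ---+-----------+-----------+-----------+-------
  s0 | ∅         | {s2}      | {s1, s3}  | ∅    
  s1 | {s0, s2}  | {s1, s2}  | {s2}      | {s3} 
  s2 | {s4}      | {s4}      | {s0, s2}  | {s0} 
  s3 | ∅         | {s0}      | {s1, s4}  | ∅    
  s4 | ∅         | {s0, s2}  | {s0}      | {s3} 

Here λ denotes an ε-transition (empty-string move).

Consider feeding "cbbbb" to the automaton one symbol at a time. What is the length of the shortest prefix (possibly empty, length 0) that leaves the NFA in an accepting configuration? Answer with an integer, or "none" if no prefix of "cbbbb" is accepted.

Start in {s0}.
Read 'c': s0→{s1, s3}; now {s1, s3}.
None of the earlier sets intersect F, but {s1, s3} does.

1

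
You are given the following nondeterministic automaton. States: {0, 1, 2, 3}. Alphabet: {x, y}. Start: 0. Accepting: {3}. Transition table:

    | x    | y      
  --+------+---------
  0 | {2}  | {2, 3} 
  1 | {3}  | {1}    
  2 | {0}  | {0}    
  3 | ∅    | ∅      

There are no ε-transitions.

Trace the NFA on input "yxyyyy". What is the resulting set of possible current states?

{0}

Start in {0}.
Read 'y': 0→{2, 3}; now {2, 3}.
Read 'x': 2→{0}, 3→∅; now {0}.
Read 'y': 0→{2, 3}; now {2, 3}.
Read 'y': 2→{0}, 3→∅; now {0}.
Read 'y': 0→{2, 3}; now {2, 3}.
Read 'y': 2→{0}, 3→∅; now {0}.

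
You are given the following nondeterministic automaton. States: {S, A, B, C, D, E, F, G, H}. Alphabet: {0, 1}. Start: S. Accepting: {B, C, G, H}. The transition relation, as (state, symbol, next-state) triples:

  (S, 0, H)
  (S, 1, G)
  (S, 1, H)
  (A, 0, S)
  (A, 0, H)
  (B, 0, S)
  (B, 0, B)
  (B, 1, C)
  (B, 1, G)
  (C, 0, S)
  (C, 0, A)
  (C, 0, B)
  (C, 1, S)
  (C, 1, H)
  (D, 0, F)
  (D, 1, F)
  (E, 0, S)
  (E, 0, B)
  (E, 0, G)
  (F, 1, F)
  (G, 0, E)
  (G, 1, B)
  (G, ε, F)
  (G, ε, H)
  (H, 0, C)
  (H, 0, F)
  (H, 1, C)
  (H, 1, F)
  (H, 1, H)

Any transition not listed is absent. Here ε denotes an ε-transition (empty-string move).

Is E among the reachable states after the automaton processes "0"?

Start in {S}.
Read '0': {S} → {H}.
State E is not in {H}.

No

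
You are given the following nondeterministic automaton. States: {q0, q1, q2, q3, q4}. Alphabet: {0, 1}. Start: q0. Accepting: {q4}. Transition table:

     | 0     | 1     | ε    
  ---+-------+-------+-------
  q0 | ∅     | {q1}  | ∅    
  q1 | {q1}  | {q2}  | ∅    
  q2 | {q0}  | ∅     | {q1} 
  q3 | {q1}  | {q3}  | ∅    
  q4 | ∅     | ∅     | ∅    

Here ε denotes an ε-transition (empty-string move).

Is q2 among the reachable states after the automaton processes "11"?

Yes

Start in {q0}.
Read '1': q0→{q1}; now {q1}.
Read '1': q1→{q2}; union {q2}; ε-closure = {q1, q2}.
State q2 is in {q1, q2}.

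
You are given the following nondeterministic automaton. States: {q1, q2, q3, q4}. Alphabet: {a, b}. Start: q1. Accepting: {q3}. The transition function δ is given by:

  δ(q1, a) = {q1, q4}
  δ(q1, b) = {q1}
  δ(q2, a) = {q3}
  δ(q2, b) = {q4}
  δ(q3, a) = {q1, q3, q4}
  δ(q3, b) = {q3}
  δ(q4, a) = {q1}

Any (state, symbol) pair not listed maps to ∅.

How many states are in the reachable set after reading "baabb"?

1

Start in {q1}.
Read 'b': q1→{q1}; now {q1}.
Read 'a': q1→{q1, q4}; now {q1, q4}.
Read 'a': q1→{q1, q4}, q4→{q1}; now {q1, q4}.
Read 'b': q1→{q1}, q4→∅; now {q1}.
Read 'b': q1→{q1}; now {q1}.
That set has 1 state.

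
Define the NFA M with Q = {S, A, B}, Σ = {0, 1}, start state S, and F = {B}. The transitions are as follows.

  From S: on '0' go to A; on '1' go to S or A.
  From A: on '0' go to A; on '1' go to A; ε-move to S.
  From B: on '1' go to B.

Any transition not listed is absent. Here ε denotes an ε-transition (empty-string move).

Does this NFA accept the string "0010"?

Start in {S}.
Read '0': S→{A}; union {A}; ε-closure = {S, A}.
Read '0': S→{A}, A→{A}; union {A}; ε-closure = {S, A}.
Read '1': S→{S, A}, A→{A}; now {S, A}.
Read '0': S→{A}, A→{A}; union {A}; ε-closure = {S, A}.
The final set {S, A} contains no accepting state.

No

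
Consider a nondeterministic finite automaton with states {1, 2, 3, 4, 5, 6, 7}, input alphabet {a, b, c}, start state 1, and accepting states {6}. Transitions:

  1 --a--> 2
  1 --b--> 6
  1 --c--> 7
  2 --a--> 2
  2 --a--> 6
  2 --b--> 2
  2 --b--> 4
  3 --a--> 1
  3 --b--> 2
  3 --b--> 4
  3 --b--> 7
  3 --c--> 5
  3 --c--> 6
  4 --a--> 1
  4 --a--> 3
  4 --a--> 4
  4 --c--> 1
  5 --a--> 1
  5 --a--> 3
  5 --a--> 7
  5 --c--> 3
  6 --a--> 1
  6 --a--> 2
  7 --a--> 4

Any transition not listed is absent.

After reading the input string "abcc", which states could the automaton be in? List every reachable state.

{7}

Start in {1}.
Read 'a': 1→{2}; now {2}.
Read 'b': 2→{2, 4}; now {2, 4}.
Read 'c': 2→∅, 4→{1}; now {1}.
Read 'c': 1→{7}; now {7}.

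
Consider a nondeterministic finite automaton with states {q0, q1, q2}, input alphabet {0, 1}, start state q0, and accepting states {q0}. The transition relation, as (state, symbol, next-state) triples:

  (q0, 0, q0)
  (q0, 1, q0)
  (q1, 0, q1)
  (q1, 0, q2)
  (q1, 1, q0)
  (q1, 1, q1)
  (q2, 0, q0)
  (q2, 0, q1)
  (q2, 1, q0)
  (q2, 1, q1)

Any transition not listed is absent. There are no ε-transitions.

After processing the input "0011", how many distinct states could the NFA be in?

1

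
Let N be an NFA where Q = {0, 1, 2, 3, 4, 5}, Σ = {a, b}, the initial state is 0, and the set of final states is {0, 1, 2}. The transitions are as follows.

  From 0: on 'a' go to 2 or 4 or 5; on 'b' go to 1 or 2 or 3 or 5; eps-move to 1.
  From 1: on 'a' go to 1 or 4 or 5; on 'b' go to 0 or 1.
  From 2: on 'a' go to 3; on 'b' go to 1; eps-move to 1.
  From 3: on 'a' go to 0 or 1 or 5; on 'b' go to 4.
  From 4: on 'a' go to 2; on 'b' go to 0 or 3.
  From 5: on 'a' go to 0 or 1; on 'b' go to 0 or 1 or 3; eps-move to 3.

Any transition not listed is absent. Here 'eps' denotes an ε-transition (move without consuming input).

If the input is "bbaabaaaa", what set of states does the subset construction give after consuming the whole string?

Start: ε-closure({0}) = {0, 1}.
Read 'b': {0, 1} → {0, 1, 2, 3, 5}.
Read 'b': {0, 1, 2, 3, 5} → {0, 1, 2, 3, 4, 5}.
Read 'a': {0, 1, 2, 3, 4, 5} → {0, 1, 2, 3, 4, 5}.
Read 'a': {0, 1, 2, 3, 4, 5} → {0, 1, 2, 3, 4, 5}.
Read 'b': {0, 1, 2, 3, 4, 5} → {0, 1, 2, 3, 4, 5}.
Read 'a': {0, 1, 2, 3, 4, 5} → {0, 1, 2, 3, 4, 5}.
Read 'a': {0, 1, 2, 3, 4, 5} → {0, 1, 2, 3, 4, 5}.
Read 'a': {0, 1, 2, 3, 4, 5} → {0, 1, 2, 3, 4, 5}.
Read 'a': {0, 1, 2, 3, 4, 5} → {0, 1, 2, 3, 4, 5}.

{0, 1, 2, 3, 4, 5}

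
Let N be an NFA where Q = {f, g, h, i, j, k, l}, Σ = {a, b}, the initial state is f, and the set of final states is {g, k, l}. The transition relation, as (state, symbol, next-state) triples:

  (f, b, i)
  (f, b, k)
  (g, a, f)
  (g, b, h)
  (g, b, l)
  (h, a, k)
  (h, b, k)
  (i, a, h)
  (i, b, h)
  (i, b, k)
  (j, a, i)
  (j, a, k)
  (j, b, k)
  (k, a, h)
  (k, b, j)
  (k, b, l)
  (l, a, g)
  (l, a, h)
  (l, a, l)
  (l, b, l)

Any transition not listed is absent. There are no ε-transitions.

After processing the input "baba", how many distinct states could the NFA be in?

1

Start in {f}.
Read 'b': {f} → {i, k}.
Read 'a': {i, k} → {h}.
Read 'b': {h} → {k}.
Read 'a': {k} → {h}.
That set has 1 state.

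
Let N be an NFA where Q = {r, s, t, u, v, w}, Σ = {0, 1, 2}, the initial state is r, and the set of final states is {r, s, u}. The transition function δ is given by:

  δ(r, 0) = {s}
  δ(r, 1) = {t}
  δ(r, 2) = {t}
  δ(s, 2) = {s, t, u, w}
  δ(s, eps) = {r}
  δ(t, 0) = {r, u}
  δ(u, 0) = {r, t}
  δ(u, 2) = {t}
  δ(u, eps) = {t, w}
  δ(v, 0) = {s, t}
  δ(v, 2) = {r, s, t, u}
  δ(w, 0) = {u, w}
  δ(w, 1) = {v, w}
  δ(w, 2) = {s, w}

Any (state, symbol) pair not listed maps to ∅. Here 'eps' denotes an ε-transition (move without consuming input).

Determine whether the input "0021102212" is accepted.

Start in {r}.
Read '0': {r} → {r, s}.
Read '0': {r, s} → {r, s}.
Read '2': {r, s} → {r, s, t, u, w}.
Read '1': {r, s, t, u, w} → {t, v, w}.
Read '1': {t, v, w} → {v, w}.
Read '0': {v, w} → {r, s, t, u, w}.
Read '2': {r, s, t, u, w} → {r, s, t, u, w}.
Read '2': {r, s, t, u, w} → {r, s, t, u, w}.
Read '1': {r, s, t, u, w} → {t, v, w}.
Read '2': {t, v, w} → {r, s, t, u, w}.
The final set {r, s, t, u, w} contains the accepting states r, s, u.

Yes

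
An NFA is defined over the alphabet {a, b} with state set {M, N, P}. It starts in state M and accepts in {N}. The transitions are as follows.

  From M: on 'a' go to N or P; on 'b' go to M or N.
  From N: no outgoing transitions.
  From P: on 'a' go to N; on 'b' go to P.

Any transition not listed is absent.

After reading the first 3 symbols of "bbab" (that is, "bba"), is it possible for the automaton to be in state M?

No

Start in {M}.
Read 'b': {M} → {M, N}.
Read 'b': {M, N} → {M, N}.
Read 'a': {M, N} → {N, P}.
State M is not in {N, P}.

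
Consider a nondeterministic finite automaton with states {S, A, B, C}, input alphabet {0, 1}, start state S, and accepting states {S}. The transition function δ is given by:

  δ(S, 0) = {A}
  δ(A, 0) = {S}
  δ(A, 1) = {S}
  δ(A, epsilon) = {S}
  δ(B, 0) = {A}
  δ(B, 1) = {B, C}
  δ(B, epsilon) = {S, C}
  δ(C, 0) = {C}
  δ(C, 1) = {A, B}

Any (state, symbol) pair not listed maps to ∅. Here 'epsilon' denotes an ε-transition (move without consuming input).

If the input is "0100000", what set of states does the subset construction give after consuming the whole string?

Start in {S}.
Read '0': {S} → {S, A}.
Read '1': {S, A} → {S}.
Read '0': {S} → {S, A}.
Read '0': {S, A} → {S, A}.
Read '0': {S, A} → {S, A}.
Read '0': {S, A} → {S, A}.
Read '0': {S, A} → {S, A}.

{S, A}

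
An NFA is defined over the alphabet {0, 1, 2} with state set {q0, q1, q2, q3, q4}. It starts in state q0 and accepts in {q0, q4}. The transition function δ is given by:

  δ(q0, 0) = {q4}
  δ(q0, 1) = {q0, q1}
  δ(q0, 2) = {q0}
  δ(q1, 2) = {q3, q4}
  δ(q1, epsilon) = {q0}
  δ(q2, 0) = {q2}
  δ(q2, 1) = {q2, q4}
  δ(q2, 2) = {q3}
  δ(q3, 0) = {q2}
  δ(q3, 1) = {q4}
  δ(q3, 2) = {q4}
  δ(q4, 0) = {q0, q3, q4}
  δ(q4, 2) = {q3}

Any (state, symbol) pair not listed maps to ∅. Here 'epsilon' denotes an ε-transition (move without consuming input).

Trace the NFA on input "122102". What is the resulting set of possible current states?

Start in {q0}.
Read '1': {q0} → {q0, q1}.
Read '2': {q0, q1} → {q0, q3, q4}.
Read '2': {q0, q3, q4} → {q0, q3, q4}.
Read '1': {q0, q3, q4} → {q0, q1, q4}.
Read '0': {q0, q1, q4} → {q0, q3, q4}.
Read '2': {q0, q3, q4} → {q0, q3, q4}.

{q0, q3, q4}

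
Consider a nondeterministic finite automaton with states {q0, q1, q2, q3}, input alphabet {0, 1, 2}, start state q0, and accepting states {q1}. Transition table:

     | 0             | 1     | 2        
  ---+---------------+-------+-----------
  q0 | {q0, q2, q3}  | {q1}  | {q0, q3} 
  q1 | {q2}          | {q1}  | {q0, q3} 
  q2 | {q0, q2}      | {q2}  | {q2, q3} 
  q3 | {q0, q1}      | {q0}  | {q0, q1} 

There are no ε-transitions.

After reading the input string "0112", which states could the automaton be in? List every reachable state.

{q0, q2, q3}

Start in {q0}.
Read '0': {q0} → {q0, q2, q3}.
Read '1': {q0, q2, q3} → {q0, q1, q2}.
Read '1': {q0, q1, q2} → {q1, q2}.
Read '2': {q1, q2} → {q0, q2, q3}.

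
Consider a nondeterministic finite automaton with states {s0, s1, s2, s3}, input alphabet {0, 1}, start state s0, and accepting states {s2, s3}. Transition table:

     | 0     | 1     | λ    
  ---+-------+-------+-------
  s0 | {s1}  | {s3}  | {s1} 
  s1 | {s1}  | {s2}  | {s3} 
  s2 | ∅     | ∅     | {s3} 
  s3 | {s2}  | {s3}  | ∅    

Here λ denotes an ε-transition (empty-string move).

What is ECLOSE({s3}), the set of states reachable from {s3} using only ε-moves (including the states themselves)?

{s3}

Begin with {s3}.
No ε-moves leave this set, so the closure equals the set itself.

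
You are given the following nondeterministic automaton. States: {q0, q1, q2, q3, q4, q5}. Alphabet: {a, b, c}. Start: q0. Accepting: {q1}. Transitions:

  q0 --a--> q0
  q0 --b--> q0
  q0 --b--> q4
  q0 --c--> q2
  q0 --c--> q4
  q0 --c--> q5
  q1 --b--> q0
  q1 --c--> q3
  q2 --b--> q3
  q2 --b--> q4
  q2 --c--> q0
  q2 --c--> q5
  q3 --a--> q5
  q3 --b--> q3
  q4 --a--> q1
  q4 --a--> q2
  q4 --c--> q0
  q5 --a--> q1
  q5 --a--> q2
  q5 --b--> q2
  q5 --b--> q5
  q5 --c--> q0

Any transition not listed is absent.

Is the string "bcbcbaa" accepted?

Yes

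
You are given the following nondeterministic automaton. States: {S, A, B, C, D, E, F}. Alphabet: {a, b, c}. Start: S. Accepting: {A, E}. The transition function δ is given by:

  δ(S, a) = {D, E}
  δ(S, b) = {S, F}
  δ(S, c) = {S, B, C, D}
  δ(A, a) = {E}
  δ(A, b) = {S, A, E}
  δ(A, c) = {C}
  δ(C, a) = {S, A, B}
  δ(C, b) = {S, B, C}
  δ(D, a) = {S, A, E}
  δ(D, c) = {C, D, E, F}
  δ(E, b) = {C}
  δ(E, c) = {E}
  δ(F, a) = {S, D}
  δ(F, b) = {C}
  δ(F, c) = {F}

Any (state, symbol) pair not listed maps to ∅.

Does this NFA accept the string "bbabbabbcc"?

Start in {S}.
Read 'b': {S} → {S, F}.
Read 'b': {S, F} → {S, C, F}.
Read 'a': {S, C, F} → {S, A, B, D, E}.
Read 'b': {S, A, B, D, E} → {S, A, C, E, F}.
Read 'b': {S, A, C, E, F} → {S, A, B, C, E, F}.
Read 'a': {S, A, B, C, E, F} → {S, A, B, D, E}.
Read 'b': {S, A, B, D, E} → {S, A, C, E, F}.
Read 'b': {S, A, C, E, F} → {S, A, B, C, E, F}.
Read 'c': {S, A, B, C, E, F} → {S, B, C, D, E, F}.
Read 'c': {S, B, C, D, E, F} → {S, B, C, D, E, F}.
The final set {S, B, C, D, E, F} contains the accepting state E.

Yes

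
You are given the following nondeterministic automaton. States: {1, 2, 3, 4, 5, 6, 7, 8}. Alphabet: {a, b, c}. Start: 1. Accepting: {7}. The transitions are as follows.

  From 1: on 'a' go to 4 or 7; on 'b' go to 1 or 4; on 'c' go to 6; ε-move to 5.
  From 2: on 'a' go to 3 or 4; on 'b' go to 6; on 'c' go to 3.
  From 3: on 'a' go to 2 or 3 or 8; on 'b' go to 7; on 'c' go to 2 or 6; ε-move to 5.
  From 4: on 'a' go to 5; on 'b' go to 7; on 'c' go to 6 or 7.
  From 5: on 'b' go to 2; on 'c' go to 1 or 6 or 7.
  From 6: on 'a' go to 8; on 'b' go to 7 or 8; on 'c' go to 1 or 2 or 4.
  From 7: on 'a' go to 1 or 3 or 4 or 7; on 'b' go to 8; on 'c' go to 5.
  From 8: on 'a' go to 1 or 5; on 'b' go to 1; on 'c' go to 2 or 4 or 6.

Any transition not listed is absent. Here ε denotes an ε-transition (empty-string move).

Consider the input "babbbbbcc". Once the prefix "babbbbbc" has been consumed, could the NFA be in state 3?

Start: ε-closure({1}) = {1, 5}.
Read 'b': 1→{1, 4}, 5→{2}; union {1, 2, 4}; ε-closure = {1, 2, 4, 5}.
Read 'a': 1→{4, 7}, 2→{3, 4}, 4→{5}, 5→∅; now {3, 4, 5, 7}.
Read 'b': 3→{7}, 4→{7}, 5→{2}, 7→{8}; now {2, 7, 8}.
Read 'b': 2→{6}, 7→{8}, 8→{1}; union {1, 6, 8}; ε-closure = {1, 5, 6, 8}.
Read 'b': 1→{1, 4}, 5→{2}, 6→{7, 8}, 8→{1}; union {1, 2, 4, 7, 8}; ε-closure = {1, 2, 4, 5, 7, 8}.
Read 'b': 1→{1, 4}, 2→{6}, 4→{7}, 5→{2}, 7→{8}, 8→{1}; union {1, 2, 4, 6, 7, 8}; ε-closure = {1, 2, 4, 5, 6, 7, 8}.
Read 'b': 1→{1, 4}, 2→{6}, 4→{7}, 5→{2}, 6→{7, 8}, 7→{8}, 8→{1}; union {1, 2, 4, 6, 7, 8}; ε-closure = {1, 2, 4, 5, 6, 7, 8}.
Read 'c': 1→{6}, 2→{3}, 4→{6, 7}, 5→{1, 6, 7}, 6→{1, 2, 4}, 7→{5}, 8→{2, 4, 6}; now {1, 2, 3, 4, 5, 6, 7}.
State 3 is in {1, 2, 3, 4, 5, 6, 7}.

Yes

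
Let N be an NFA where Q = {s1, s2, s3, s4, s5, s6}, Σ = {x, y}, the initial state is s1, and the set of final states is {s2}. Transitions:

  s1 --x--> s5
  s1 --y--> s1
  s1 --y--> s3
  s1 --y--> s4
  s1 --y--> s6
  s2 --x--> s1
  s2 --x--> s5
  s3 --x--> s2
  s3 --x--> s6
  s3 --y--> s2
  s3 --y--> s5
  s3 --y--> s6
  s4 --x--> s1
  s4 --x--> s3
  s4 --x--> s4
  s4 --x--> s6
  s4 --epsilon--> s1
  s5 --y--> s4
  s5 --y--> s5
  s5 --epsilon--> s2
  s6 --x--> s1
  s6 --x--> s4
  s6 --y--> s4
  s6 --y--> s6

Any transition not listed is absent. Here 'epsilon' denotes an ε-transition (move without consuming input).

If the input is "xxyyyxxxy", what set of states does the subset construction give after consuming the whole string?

Start in {s1}.
Read 'x': {s1} → {s2, s5}.
Read 'x': {s2, s5} → {s1, s2, s5}.
Read 'y': {s1, s2, s5} → {s1, s2, s3, s4, s5, s6}.
Read 'y': {s1, s2, s3, s4, s5, s6} → {s1, s2, s3, s4, s5, s6}.
Read 'y': {s1, s2, s3, s4, s5, s6} → {s1, s2, s3, s4, s5, s6}.
Read 'x': {s1, s2, s3, s4, s5, s6} → {s1, s2, s3, s4, s5, s6}.
Read 'x': {s1, s2, s3, s4, s5, s6} → {s1, s2, s3, s4, s5, s6}.
Read 'x': {s1, s2, s3, s4, s5, s6} → {s1, s2, s3, s4, s5, s6}.
Read 'y': {s1, s2, s3, s4, s5, s6} → {s1, s2, s3, s4, s5, s6}.

{s1, s2, s3, s4, s5, s6}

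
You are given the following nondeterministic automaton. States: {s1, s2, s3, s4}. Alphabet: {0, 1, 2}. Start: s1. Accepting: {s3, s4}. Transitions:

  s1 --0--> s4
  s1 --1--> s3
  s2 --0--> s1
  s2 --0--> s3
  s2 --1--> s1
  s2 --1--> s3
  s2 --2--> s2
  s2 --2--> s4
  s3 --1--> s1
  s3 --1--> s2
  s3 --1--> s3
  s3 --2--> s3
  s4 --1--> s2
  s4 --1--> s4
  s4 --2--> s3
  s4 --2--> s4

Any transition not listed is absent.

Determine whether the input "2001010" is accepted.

No

Start in {s1}.
Read '2': {s1} → ∅.
The set is empty and remains empty for the remaining 6 symbols.
The final set ∅ contains no accepting state.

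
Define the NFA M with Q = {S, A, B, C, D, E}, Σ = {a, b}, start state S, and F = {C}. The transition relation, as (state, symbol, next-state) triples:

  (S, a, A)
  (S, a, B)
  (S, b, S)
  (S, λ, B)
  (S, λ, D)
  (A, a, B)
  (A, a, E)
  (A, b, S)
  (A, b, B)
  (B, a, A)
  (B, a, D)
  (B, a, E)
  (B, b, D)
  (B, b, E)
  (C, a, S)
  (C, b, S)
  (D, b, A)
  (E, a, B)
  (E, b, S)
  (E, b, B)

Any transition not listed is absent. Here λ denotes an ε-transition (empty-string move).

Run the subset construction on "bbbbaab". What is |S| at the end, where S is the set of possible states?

Start: ε-closure({S}) = {S, B, D}.
Read 'b': S→{S}, B→{D, E}, D→{A}; union {S, A, D, E}; ε-closure = {S, A, B, D, E}.
Read 'b': S→{S}, A→{S, B}, B→{D, E}, D→{A}, E→{S, B}; now {S, A, B, D, E}.
Read 'b': S→{S}, A→{S, B}, B→{D, E}, D→{A}, E→{S, B}; now {S, A, B, D, E}.
Read 'b': S→{S}, A→{S, B}, B→{D, E}, D→{A}, E→{S, B}; now {S, A, B, D, E}.
Read 'a': S→{A, B}, A→{B, E}, B→{A, D, E}, D→∅, E→{B}; now {A, B, D, E}.
Read 'a': A→{B, E}, B→{A, D, E}, D→∅, E→{B}; now {A, B, D, E}.
Read 'b': A→{S, B}, B→{D, E}, D→{A}, E→{S, B}; now {S, A, B, D, E}.
That set has 5 states.

5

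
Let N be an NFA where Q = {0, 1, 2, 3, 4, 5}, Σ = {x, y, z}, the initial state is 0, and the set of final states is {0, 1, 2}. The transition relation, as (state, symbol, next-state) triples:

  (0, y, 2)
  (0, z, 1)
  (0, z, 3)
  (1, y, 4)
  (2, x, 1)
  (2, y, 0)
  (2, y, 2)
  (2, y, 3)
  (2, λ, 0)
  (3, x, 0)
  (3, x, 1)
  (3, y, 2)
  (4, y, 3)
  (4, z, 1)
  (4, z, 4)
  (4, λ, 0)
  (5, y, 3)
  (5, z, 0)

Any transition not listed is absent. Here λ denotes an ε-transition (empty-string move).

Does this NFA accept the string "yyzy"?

Yes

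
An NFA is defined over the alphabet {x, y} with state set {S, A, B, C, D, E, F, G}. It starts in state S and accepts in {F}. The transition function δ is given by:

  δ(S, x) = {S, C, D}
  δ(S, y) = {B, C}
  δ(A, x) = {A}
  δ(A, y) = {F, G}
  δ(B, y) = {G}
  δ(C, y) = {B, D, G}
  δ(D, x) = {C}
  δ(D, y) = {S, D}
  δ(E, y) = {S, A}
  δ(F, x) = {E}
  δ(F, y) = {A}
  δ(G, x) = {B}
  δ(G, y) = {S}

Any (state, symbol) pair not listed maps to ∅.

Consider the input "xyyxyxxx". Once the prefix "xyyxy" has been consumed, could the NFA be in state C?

Yes

Start in {S}.
Read 'x': {S} → {S, C, D}.
Read 'y': {S, C, D} → {S, B, C, D, G}.
Read 'y': {S, B, C, D, G} → {S, B, C, D, G}.
Read 'x': {S, B, C, D, G} → {S, B, C, D}.
Read 'y': {S, B, C, D} → {S, B, C, D, G}.
State C is in {S, B, C, D, G}.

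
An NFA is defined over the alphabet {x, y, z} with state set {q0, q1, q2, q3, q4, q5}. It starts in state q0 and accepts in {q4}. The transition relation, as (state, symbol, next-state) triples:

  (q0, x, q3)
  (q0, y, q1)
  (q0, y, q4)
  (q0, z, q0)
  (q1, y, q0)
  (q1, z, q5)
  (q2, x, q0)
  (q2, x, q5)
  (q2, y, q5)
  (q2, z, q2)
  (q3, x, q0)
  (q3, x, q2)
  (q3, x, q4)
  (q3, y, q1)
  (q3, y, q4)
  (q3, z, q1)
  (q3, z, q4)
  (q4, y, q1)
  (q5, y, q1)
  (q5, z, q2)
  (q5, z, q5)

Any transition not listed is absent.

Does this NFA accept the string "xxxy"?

Yes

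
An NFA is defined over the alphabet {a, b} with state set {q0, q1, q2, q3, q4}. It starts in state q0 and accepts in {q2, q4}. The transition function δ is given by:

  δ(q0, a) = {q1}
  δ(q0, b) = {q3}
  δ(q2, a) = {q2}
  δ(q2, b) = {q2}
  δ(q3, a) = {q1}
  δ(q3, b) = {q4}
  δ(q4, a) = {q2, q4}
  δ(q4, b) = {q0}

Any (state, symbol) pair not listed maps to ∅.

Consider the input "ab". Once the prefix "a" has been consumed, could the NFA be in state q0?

Start in {q0}.
Read 'a': q0→{q1}; now {q1}.
State q0 is not in {q1}.

No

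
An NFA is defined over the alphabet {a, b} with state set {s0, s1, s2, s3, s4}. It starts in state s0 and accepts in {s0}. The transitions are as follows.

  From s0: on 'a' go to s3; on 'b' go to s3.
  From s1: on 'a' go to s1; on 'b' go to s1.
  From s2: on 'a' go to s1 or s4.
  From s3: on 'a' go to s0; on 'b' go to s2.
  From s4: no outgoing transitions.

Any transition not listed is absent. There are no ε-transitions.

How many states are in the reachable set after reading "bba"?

Start in {s0}.
Read 'b': s0→{s3}; now {s3}.
Read 'b': s3→{s2}; now {s2}.
Read 'a': s2→{s1, s4}; now {s1, s4}.
That set has 2 states.

2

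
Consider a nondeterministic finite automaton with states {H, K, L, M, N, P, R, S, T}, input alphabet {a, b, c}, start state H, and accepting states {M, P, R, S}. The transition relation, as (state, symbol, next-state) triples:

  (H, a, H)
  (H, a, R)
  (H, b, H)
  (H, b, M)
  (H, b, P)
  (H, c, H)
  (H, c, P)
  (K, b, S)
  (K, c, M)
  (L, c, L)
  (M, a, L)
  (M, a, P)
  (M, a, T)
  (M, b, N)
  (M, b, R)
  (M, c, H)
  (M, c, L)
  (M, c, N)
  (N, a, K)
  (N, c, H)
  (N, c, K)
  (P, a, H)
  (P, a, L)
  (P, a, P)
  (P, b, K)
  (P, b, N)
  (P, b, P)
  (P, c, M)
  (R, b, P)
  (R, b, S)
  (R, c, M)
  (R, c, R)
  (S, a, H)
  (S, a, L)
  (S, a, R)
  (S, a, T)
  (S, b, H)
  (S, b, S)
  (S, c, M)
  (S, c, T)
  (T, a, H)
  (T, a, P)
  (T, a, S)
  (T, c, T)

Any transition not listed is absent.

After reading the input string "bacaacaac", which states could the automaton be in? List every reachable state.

{H, L, M, P, R, T}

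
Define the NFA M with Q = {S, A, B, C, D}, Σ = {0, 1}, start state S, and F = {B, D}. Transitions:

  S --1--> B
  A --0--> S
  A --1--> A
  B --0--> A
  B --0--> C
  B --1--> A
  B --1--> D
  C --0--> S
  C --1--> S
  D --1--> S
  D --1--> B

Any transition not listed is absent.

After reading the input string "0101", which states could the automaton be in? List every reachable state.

Start in {S}.
Read '0': S→∅; now ∅.
The set is empty and remains empty for the remaining 3 symbols.

∅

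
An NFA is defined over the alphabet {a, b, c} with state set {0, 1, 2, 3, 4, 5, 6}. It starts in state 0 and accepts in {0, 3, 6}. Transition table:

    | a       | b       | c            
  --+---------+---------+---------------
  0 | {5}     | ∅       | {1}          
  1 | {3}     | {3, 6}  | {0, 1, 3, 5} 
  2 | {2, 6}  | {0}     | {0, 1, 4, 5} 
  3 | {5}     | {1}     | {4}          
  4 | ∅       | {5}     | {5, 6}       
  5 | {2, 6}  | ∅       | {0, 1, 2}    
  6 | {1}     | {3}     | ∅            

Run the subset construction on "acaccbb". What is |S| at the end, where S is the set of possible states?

Start in {0}.
Read 'a': 0→{5}; now {5}.
Read 'c': 5→{0, 1, 2}; now {0, 1, 2}.
Read 'a': 0→{5}, 1→{3}, 2→{2, 6}; now {2, 3, 5, 6}.
Read 'c': 2→{0, 1, 4, 5}, 3→{4}, 5→{0, 1, 2}, 6→∅; now {0, 1, 2, 4, 5}.
Read 'c': 0→{1}, 1→{0, 1, 3, 5}, 2→{0, 1, 4, 5}, 4→{5, 6}, 5→{0, 1, 2}; now {0, 1, 2, 3, 4, 5, 6}.
Read 'b': 0→∅, 1→{3, 6}, 2→{0}, 3→{1}, 4→{5}, 5→∅, 6→{3}; now {0, 1, 3, 5, 6}.
Read 'b': 0→∅, 1→{3, 6}, 3→{1}, 5→∅, 6→{3}; now {1, 3, 6}.
That set has 3 states.

3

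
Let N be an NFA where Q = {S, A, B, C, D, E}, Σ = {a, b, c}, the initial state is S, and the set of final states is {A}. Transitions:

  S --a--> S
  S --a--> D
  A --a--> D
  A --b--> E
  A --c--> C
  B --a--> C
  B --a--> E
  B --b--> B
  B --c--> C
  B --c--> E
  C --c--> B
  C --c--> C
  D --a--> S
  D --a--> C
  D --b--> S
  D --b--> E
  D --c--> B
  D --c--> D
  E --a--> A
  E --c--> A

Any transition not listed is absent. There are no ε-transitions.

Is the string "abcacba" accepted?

Yes

Start in {S}.
Read 'a': S→{S, D}; now {S, D}.
Read 'b': S→∅, D→{S, E}; now {S, E}.
Read 'c': S→∅, E→{A}; now {A}.
Read 'a': A→{D}; now {D}.
Read 'c': D→{B, D}; now {B, D}.
Read 'b': B→{B}, D→{S, E}; now {S, B, E}.
Read 'a': S→{S, D}, B→{C, E}, E→{A}; now {S, A, C, D, E}.
The final set {S, A, C, D, E} contains the accepting state A.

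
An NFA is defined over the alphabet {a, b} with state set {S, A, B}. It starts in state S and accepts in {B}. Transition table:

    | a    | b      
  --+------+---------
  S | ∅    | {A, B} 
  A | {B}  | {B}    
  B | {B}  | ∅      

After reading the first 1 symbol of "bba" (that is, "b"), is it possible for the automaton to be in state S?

No

Start in {S}.
Read 'b': S→{A, B}; now {A, B}.
State S is not in {A, B}.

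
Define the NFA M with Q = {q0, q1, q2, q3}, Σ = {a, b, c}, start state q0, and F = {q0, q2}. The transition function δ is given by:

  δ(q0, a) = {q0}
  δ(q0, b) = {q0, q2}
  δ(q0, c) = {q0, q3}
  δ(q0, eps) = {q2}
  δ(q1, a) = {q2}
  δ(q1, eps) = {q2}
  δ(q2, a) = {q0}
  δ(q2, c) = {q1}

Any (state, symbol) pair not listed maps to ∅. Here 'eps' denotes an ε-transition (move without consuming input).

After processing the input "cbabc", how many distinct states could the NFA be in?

Start: ε-closure({q0}) = {q0, q2}.
Read 'c': q0→{q0, q3}, q2→{q1}; union {q0, q1, q3}; ε-closure = {q0, q1, q2, q3}.
Read 'b': q0→{q0, q2}, q1→∅, q2→∅, q3→∅; now {q0, q2}.
Read 'a': q0→{q0}, q2→{q0}; union {q0}; ε-closure = {q0, q2}.
Read 'b': q0→{q0, q2}, q2→∅; now {q0, q2}.
Read 'c': q0→{q0, q3}, q2→{q1}; union {q0, q1, q3}; ε-closure = {q0, q1, q2, q3}.
That set has 4 states.

4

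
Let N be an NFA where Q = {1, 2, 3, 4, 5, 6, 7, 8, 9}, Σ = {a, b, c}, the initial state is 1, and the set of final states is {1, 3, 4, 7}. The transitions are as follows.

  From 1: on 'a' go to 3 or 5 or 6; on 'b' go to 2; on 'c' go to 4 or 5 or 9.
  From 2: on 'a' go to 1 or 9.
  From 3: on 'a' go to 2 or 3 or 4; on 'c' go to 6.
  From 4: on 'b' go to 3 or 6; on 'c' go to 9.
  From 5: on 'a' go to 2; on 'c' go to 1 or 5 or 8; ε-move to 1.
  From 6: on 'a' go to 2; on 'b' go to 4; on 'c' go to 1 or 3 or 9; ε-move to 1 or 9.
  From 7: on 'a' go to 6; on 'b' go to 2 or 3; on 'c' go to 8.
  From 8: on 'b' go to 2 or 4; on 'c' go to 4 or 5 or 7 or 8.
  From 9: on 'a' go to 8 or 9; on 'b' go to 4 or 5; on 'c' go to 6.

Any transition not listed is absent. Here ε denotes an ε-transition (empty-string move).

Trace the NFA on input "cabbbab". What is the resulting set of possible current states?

Start in {1}.
Read 'c': 1→{4, 5, 9}; union {4, 5, 9}; ε-closure = {1, 4, 5, 9}.
Read 'a': 1→{3, 5, 6}, 4→∅, 5→{2}, 9→{8, 9}; union {2, 3, 5, 6, 8, 9}; ε-closure = {1, 2, 3, 5, 6, 8, 9}.
Read 'b': 1→{2}, 2→∅, 3→∅, 5→∅, 6→{4}, 8→{2, 4}, 9→{4, 5}; union {2, 4, 5}; ε-closure = {1, 2, 4, 5}.
Read 'b': 1→{2}, 2→∅, 4→{3, 6}, 5→∅; union {2, 3, 6}; ε-closure = {1, 2, 3, 6, 9}.
Read 'b': 1→{2}, 2→∅, 3→∅, 6→{4}, 9→{4, 5}; union {2, 4, 5}; ε-closure = {1, 2, 4, 5}.
Read 'a': 1→{3, 5, 6}, 2→{1, 9}, 4→∅, 5→{2}; now {1, 2, 3, 5, 6, 9}.
Read 'b': 1→{2}, 2→∅, 3→∅, 5→∅, 6→{4}, 9→{4, 5}; union {2, 4, 5}; ε-closure = {1, 2, 4, 5}.

{1, 2, 4, 5}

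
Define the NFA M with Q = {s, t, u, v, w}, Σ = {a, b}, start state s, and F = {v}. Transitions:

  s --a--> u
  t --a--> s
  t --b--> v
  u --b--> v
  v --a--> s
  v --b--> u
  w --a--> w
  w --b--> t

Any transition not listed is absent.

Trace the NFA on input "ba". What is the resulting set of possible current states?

∅

Start in {s}.
Read 'b': s→∅; now ∅.
The set is empty and remains empty for the remaining 1 symbol.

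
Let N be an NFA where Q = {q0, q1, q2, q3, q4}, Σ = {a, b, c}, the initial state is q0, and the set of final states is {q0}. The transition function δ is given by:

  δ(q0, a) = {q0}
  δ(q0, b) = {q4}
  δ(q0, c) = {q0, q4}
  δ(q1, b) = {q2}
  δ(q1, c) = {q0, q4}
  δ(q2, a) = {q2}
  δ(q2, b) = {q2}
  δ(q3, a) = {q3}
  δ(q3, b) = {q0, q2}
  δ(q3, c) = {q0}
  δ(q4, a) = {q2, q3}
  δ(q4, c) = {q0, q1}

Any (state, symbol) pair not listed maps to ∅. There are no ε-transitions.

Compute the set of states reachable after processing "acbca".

Start in {q0}.
Read 'a': q0→{q0}; now {q0}.
Read 'c': q0→{q0, q4}; now {q0, q4}.
Read 'b': q0→{q4}, q4→∅; now {q4}.
Read 'c': q4→{q0, q1}; now {q0, q1}.
Read 'a': q0→{q0}, q1→∅; now {q0}.

{q0}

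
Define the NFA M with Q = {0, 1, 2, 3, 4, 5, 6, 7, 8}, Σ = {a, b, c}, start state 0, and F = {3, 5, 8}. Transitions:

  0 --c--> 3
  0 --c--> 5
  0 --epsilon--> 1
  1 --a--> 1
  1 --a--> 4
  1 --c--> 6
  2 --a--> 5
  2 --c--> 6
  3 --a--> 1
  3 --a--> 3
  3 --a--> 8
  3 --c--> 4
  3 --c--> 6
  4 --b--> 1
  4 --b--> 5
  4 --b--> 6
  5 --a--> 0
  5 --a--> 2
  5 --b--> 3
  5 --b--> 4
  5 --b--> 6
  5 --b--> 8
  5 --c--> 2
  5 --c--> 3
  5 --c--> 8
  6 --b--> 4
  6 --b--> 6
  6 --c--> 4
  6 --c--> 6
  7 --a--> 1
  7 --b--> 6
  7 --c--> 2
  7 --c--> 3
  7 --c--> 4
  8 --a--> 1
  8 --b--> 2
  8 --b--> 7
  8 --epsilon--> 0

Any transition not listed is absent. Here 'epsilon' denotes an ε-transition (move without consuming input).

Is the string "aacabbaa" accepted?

No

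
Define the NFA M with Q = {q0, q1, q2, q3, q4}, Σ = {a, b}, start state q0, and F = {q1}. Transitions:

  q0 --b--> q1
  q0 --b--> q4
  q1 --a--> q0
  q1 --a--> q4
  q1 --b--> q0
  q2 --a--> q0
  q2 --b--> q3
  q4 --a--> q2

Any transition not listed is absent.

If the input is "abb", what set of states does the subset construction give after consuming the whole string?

∅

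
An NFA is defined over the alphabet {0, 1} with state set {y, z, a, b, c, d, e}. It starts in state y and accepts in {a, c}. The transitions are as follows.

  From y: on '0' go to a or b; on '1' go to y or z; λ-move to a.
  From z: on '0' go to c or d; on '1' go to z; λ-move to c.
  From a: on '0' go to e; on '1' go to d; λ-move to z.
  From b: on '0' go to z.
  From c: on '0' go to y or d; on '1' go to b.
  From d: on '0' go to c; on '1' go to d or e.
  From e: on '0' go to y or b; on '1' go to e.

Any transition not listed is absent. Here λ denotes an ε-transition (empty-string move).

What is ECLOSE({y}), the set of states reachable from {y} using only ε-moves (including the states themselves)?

{y, z, a, c}

Begin with {y}.
ε-move y → a; add a.
ε-move a → z; add z.
ε-move z → c; add c.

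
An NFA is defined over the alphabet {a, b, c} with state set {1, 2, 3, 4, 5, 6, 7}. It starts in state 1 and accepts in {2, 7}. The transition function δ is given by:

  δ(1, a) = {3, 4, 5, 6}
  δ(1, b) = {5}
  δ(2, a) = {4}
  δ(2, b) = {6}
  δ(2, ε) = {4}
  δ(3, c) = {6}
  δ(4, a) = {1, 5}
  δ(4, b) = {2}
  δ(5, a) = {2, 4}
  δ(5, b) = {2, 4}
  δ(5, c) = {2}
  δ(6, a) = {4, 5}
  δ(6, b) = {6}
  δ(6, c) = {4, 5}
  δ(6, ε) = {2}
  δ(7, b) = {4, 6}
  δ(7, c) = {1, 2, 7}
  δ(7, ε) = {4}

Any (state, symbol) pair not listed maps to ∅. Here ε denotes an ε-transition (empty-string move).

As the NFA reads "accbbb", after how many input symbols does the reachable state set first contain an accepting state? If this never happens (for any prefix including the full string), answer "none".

Start in {1}.
Read 'a': {1} → {2, 3, 4, 5, 6}.
None of the earlier sets intersect F, but {2, 3, 4, 5, 6} does.

1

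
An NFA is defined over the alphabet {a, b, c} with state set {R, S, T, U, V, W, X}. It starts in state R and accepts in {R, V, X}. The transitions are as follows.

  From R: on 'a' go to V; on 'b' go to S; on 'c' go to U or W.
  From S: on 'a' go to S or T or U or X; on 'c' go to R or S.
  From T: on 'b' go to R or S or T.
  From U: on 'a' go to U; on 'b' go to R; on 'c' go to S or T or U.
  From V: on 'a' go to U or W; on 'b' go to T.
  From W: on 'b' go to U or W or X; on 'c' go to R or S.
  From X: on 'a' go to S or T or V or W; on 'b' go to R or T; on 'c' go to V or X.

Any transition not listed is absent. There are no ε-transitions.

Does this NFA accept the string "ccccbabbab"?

Start in {R}.
Read 'c': {R} → {U, W}.
Read 'c': {U, W} → {R, S, T, U}.
Read 'c': {R, S, T, U} → {R, S, T, U, W}.
Read 'c': {R, S, T, U, W} → {R, S, T, U, W}.
Read 'b': {R, S, T, U, W} → {R, S, T, U, W, X}.
Read 'a': {R, S, T, U, W, X} → {S, T, U, V, W, X}.
Read 'b': {S, T, U, V, W, X} → {R, S, T, U, W, X}.
Read 'b': {R, S, T, U, W, X} → {R, S, T, U, W, X}.
Read 'a': {R, S, T, U, W, X} → {S, T, U, V, W, X}.
Read 'b': {S, T, U, V, W, X} → {R, S, T, U, W, X}.
The final set {R, S, T, U, W, X} contains the accepting states R, X.

Yes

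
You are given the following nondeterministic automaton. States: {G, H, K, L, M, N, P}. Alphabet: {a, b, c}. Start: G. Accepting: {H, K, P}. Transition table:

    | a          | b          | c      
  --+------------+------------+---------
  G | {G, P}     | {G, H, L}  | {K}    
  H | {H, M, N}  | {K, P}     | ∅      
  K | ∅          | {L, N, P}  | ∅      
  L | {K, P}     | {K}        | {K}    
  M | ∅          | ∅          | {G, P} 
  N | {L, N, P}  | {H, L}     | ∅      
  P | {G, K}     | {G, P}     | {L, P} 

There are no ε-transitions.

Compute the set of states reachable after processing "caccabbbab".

∅

Start in {G}.
Read 'c': {G} → {K}.
Read 'a': {K} → ∅.
The set is empty and remains empty for the remaining 8 symbols.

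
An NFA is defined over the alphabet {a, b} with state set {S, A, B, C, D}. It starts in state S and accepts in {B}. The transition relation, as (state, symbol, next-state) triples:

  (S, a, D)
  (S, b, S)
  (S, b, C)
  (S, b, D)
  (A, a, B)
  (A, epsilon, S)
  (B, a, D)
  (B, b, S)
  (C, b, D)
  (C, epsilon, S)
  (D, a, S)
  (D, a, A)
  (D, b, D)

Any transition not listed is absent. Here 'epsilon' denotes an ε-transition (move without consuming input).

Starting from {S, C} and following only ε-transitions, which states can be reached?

{S, C}

Begin with {S, C}.
No ε-moves leave this set, so the closure equals the set itself.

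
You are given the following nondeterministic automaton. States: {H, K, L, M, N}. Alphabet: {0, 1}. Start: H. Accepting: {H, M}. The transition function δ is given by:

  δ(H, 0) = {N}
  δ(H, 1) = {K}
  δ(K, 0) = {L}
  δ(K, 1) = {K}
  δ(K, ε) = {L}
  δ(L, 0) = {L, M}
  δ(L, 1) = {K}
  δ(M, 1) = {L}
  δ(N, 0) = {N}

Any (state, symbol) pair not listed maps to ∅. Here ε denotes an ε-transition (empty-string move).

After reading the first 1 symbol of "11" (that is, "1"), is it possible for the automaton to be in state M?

Start in {H}.
Read '1': H→{K}; union {K}; ε-closure = {K, L}.
State M is not in {K, L}.

No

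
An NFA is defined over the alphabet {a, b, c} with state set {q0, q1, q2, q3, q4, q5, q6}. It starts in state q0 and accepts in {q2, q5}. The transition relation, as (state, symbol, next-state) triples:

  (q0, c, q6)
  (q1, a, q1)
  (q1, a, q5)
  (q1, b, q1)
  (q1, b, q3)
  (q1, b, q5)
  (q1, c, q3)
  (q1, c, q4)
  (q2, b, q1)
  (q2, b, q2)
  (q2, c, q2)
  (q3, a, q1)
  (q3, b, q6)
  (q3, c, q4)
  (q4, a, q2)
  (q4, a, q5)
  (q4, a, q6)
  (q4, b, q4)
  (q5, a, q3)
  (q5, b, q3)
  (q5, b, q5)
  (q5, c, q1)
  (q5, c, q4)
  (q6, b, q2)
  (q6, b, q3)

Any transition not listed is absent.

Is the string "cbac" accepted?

No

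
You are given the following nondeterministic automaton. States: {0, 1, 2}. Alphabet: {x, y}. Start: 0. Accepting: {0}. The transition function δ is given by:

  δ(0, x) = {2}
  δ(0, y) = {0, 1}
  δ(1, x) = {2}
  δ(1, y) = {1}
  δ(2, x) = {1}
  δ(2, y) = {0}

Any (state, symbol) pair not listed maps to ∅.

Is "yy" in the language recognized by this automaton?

Yes

Start in {0}.
Read 'y': {0} → {0, 1}.
Read 'y': {0, 1} → {0, 1}.
The final set {0, 1} contains the accepting state 0.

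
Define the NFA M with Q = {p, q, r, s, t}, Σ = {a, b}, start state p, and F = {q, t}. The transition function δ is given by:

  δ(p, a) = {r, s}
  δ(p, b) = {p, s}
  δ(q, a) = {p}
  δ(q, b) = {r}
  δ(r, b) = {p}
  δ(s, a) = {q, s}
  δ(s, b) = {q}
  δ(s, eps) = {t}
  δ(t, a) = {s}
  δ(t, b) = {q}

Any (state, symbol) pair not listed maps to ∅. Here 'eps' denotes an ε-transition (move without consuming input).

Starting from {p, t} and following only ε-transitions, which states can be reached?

{p, t}

Begin with {p, t}.
No ε-moves leave this set, so the closure equals the set itself.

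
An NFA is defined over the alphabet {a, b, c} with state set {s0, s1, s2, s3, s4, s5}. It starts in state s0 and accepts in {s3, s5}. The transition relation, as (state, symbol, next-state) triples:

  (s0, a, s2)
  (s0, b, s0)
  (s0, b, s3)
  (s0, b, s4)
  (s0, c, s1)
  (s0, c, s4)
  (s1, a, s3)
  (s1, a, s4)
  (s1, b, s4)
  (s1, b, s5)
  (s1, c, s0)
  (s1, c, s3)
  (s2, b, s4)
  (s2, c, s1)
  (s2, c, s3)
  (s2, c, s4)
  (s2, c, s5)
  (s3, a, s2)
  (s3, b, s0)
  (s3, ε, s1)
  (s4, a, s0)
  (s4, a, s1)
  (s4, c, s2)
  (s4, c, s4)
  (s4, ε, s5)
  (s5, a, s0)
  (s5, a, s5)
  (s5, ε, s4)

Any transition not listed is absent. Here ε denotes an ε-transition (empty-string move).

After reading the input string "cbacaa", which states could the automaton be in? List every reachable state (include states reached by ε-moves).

{s0, s1, s2, s3, s4, s5}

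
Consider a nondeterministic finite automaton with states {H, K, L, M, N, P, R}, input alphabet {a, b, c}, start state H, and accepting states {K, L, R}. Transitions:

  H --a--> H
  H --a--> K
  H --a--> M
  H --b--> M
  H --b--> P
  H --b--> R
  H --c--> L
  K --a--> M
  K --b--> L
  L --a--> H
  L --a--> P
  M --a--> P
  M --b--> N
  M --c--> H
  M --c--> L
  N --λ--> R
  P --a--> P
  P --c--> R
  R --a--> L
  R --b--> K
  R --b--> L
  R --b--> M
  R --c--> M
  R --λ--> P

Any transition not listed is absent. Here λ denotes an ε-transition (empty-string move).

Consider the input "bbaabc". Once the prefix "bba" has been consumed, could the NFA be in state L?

Yes

Start in {H}.
Read 'b': H→{M, P, R}; now {M, P, R}.
Read 'b': M→{N}, P→∅, R→{K, L, M}; union {K, L, M, N}; ε-closure = {K, L, M, N, P, R}.
Read 'a': K→{M}, L→{H, P}, M→{P}, N→∅, P→{P}, R→{L}; now {H, L, M, P}.
State L is in {H, L, M, P}.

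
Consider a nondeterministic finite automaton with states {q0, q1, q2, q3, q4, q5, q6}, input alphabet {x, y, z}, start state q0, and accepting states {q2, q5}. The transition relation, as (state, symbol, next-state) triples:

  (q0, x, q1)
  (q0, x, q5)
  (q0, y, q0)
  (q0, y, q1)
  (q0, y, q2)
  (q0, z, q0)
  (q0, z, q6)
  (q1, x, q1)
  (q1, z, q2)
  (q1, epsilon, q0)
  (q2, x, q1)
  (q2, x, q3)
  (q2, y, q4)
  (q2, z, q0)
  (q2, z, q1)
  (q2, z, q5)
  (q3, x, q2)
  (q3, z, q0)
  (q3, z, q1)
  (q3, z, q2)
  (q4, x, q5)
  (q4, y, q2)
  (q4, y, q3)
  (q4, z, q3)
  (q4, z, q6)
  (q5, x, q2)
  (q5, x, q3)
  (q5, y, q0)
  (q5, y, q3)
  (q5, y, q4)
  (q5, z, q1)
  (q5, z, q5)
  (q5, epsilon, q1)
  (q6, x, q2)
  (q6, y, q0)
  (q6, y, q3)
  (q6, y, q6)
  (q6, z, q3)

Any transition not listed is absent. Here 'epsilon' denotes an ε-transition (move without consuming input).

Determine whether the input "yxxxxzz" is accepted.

Start in {q0}.
Read 'y': q0→{q0, q1, q2}; now {q0, q1, q2}.
Read 'x': q0→{q1, q5}, q1→{q1}, q2→{q1, q3}; union {q1, q3, q5}; ε-closure = {q0, q1, q3, q5}.
Read 'x': q0→{q1, q5}, q1→{q1}, q3→{q2}, q5→{q2, q3}; union {q1, q2, q3, q5}; ε-closure = {q0, q1, q2, q3, q5}.
Read 'x': q0→{q1, q5}, q1→{q1}, q2→{q1, q3}, q3→{q2}, q5→{q2, q3}; union {q1, q2, q3, q5}; ε-closure = {q0, q1, q2, q3, q5}.
Read 'x': q0→{q1, q5}, q1→{q1}, q2→{q1, q3}, q3→{q2}, q5→{q2, q3}; union {q1, q2, q3, q5}; ε-closure = {q0, q1, q2, q3, q5}.
Read 'z': q0→{q0, q6}, q1→{q2}, q2→{q0, q1, q5}, q3→{q0, q1, q2}, q5→{q1, q5}; now {q0, q1, q2, q5, q6}.
Read 'z': q0→{q0, q6}, q1→{q2}, q2→{q0, q1, q5}, q5→{q1, q5}, q6→{q3}; now {q0, q1, q2, q3, q5, q6}.
The final set {q0, q1, q2, q3, q5, q6} contains the accepting states q2, q5.

Yes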